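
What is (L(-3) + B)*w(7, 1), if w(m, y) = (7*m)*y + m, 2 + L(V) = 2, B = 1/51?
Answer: 56/51 ≈ 1.0980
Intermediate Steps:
B = 1/51 ≈ 0.019608
L(V) = 0 (L(V) = -2 + 2 = 0)
w(m, y) = m + 7*m*y (w(m, y) = 7*m*y + m = m + 7*m*y)
(L(-3) + B)*w(7, 1) = (0 + 1/51)*(7*(1 + 7*1)) = (7*(1 + 7))/51 = (7*8)/51 = (1/51)*56 = 56/51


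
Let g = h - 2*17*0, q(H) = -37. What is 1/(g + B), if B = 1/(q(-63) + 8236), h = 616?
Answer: 8199/5050585 ≈ 0.0016234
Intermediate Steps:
g = 616 (g = 616 - 2*17*0 = 616 - 34*0 = 616 + 0 = 616)
B = 1/8199 (B = 1/(-37 + 8236) = 1/8199 ≈ 0.00012197)
1/(g + B) = 1/(616 + 1/8199) = 1/(5050585/8199) = 8199/5050585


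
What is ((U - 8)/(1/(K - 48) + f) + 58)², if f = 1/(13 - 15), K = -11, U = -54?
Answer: 117809316/3721 ≈ 31661.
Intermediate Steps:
f = -½ (f = 1/(-2) = -½ ≈ -0.50000)
((U - 8)/(1/(K - 48) + f) + 58)² = ((-54 - 8)/(1/(-11 - 48) - ½) + 58)² = (-62/(1/(-59) - ½) + 58)² = (-62/(-1/59 - ½) + 58)² = (-62/(-61/118) + 58)² = (-62*(-118/61) + 58)² = (7316/61 + 58)² = (10854/61)² = 117809316/3721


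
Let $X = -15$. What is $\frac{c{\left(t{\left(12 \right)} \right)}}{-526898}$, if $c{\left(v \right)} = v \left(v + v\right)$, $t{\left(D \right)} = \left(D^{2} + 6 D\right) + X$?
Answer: $- \frac{40401}{263449} \approx -0.15335$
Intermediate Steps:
$t{\left(D \right)} = -15 + D^{2} + 6 D$ ($t{\left(D \right)} = \left(D^{2} + 6 D\right) - 15 = -15 + D^{2} + 6 D$)
$c{\left(v \right)} = 2 v^{2}$ ($c{\left(v \right)} = v 2 v = 2 v^{2}$)
$\frac{c{\left(t{\left(12 \right)} \right)}}{-526898} = \frac{2 \left(-15 + 12^{2} + 6 \cdot 12\right)^{2}}{-526898} = 2 \left(-15 + 144 + 72\right)^{2} \left(- \frac{1}{526898}\right) = 2 \cdot 201^{2} \left(- \frac{1}{526898}\right) = 2 \cdot 40401 \left(- \frac{1}{526898}\right) = 80802 \left(- \frac{1}{526898}\right) = - \frac{40401}{263449}$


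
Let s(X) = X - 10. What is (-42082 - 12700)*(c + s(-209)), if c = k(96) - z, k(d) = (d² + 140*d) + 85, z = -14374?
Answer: -2021236672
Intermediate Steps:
k(d) = 85 + d² + 140*d
s(X) = -10 + X
c = 37115 (c = (85 + 96² + 140*96) - 1*(-14374) = (85 + 9216 + 13440) + 14374 = 22741 + 14374 = 37115)
(-42082 - 12700)*(c + s(-209)) = (-42082 - 12700)*(37115 + (-10 - 209)) = -54782*(37115 - 219) = -54782*36896 = -2021236672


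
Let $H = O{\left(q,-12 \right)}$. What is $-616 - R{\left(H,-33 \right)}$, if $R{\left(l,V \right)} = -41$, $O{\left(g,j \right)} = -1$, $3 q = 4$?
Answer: $-575$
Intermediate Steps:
$q = \frac{4}{3}$ ($q = \frac{1}{3} \cdot 4 = \frac{4}{3} \approx 1.3333$)
$H = -1$
$-616 - R{\left(H,-33 \right)} = -616 - -41 = -616 + 41 = -575$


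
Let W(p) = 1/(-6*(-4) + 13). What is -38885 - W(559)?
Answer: -1438746/37 ≈ -38885.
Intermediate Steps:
W(p) = 1/37 (W(p) = 1/(24 + 13) = 1/37)
-38885 - W(559) = -38885 - 1*1/37 = -38885 - 1/37 = -1438746/37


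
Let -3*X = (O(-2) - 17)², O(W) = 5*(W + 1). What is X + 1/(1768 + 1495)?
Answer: -1579289/9789 ≈ -161.33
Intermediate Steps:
O(W) = 5 + 5*W (O(W) = 5*(1 + W) = 5 + 5*W)
X = -484/3 (X = -((5 + 5*(-2)) - 17)²/3 = -((5 - 10) - 17)²/3 = -(-5 - 17)²/3 = -⅓*(-22)² = -⅓*484 = -484/3 ≈ -161.33)
X + 1/(1768 + 1495) = -484/3 + 1/(1768 + 1495) = -484/3 + 1/3263 = -1579289/9789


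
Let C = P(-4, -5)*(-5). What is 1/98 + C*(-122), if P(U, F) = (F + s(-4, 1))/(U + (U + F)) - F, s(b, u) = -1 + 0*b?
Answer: 4244393/1274 ≈ 3331.5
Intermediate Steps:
s(b, u) = -1 (s(b, u) = -1 + 0 = -1)
P(U, F) = -F + (-1 + F)/(F + 2*U) (P(U, F) = (F - 1)/(U + (U + F)) - F = (-1 + F)/(U + (F + U)) - F = (-1 + F)/(F + 2*U) - F = -F + (-1 + F)/(F + 2*U))
C = -355/13 (C = ((-1 - 5 - 1*(-5)² - 2*(-5)*(-4))/(-5 + 2*(-4)))*(-5) = ((-1 - 5 - 1*25 - 40)/(-5 - 8))*(-5) = ((-1 - 5 - 25 - 40)/(-13))*(-5) = -1/13*(-71)*(-5) = (71/13)*(-5) = -355/13 ≈ -27.308)
1/98 + C*(-122) = 1/98 - 355/13*(-122) = 1/98 + 43310/13 = 4244393/1274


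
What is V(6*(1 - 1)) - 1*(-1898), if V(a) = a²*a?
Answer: 1898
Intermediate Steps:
V(a) = a³
V(6*(1 - 1)) - 1*(-1898) = (6*(1 - 1))³ - 1*(-1898) = (6*0)³ + 1898 = 0³ + 1898 = 0 + 1898 = 1898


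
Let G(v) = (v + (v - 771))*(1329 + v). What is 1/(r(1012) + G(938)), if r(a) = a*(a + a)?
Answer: 1/4553323 ≈ 2.1962e-7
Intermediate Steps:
r(a) = 2*a² (r(a) = a*(2*a) = 2*a²)
G(v) = (-771 + 2*v)*(1329 + v) (G(v) = (v + (-771 + v))*(1329 + v) = (-771 + 2*v)*(1329 + v))
1/(r(1012) + G(938)) = 1/(2*1012² + (-1024659 + 2*938² + 1887*938)) = 1/(2*1024144 + (-1024659 + 2*879844 + 1770006)) = 1/(2048288 + (-1024659 + 1759688 + 1770006)) = 1/(2048288 + 2505035) = 1/4553323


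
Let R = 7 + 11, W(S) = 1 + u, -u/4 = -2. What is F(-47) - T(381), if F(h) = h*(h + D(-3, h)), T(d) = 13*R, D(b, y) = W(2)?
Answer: 1552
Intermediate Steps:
u = 8 (u = -4*(-2) = 8)
W(S) = 9 (W(S) = 1 + 8 = 9)
R = 18
D(b, y) = 9
T(d) = 234 (T(d) = 13*18 = 234)
F(h) = h*(9 + h) (F(h) = h*(h + 9) = h*(9 + h))
F(-47) - T(381) = -47*(9 - 47) - 1*234 = -47*(-38) - 234 = 1786 - 234 = 1552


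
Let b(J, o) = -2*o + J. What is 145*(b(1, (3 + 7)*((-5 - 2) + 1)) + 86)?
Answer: 30015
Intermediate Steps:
b(J, o) = J - 2*o
145*(b(1, (3 + 7)*((-5 - 2) + 1)) + 86) = 145*((1 - 2*(3 + 7)*((-5 - 2) + 1)) + 86) = 145*((1 - 20*(-7 + 1)) + 86) = 145*((1 - 20*(-6)) + 86) = 145*((1 - 2*(-60)) + 86) = 145*((1 + 120) + 86) = 145*(121 + 86) = 145*207 = 30015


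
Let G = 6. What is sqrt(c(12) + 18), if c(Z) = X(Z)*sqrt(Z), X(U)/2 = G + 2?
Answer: sqrt(18 + 32*sqrt(3)) ≈ 8.5689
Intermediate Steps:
X(U) = 16 (X(U) = 2*(6 + 2) = 2*8 = 16)
c(Z) = 16*sqrt(Z)
sqrt(c(12) + 18) = sqrt(16*sqrt(12) + 18) = sqrt(16*(2*sqrt(3)) + 18) = sqrt(32*sqrt(3) + 18) = sqrt(18 + 32*sqrt(3))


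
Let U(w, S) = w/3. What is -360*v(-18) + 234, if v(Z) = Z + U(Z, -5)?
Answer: 8874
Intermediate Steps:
U(w, S) = w/3 (U(w, S) = w*(1/3) = w/3)
v(Z) = 4*Z/3 (v(Z) = Z + Z/3 = 4*Z/3)
-360*v(-18) + 234 = -480*(-18) + 234 = -360*(-24) + 234 = 8640 + 234 = 8874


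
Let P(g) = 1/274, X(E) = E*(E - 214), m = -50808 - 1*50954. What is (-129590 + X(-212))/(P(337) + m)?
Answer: 10762172/27882787 ≈ 0.38598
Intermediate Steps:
m = -101762 (m = -50808 - 50954 = -101762)
X(E) = E*(-214 + E)
P(g) = 1/274
(-129590 + X(-212))/(P(337) + m) = (-129590 - 212*(-214 - 212))/(1/274 - 101762) = (-129590 - 212*(-426))/(-27882787/274) = (-129590 + 90312)*(-274/27882787) = -39278*(-274/27882787) = 10762172/27882787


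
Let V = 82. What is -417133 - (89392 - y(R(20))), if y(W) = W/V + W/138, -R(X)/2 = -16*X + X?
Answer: -477642075/943 ≈ -5.0651e+5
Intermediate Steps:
R(X) = 30*X (R(X) = -2*(-16*X + X) = -(-30)*X = 30*X)
y(W) = 55*W/2829 (y(W) = W/82 + W/138 = 55*W/2829)
-417133 - (89392 - y(R(20))) = -417133 - (89392 - 55*30*20/2829) = -417133 - (89392 - 55*600/2829) = -417133 - (89392 - 1*11000/943) = -417133 - (89392 - 11000/943) = -417133 - 1*84285656/943 = -417133 - 84285656/943 = -477642075/943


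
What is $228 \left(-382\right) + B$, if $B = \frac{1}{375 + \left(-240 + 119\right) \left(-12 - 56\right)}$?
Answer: $- \frac{749286887}{8603} \approx -87096.0$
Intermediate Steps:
$B = \frac{1}{8603}$ ($B = \frac{1}{375 - -8228} = \frac{1}{375 + 8228} = \frac{1}{8603} \approx 0.00011624$)
$228 \left(-382\right) + B = 228 \left(-382\right) + \frac{1}{8603} = -87096 + \frac{1}{8603} = - \frac{749286887}{8603}$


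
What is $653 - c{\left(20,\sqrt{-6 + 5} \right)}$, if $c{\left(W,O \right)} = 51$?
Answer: $602$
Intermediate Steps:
$653 - c{\left(20,\sqrt{-6 + 5} \right)} = 653 - 51 = 602$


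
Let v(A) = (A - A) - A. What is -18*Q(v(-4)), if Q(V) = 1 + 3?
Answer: -72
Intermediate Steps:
v(A) = -A (v(A) = 0 - A = -A)
Q(V) = 4
-18*Q(v(-4)) = -18*4 = -72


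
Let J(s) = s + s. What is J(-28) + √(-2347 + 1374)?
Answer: -56 + I*√973 ≈ -56.0 + 31.193*I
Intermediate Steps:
J(s) = 2*s
J(-28) + √(-2347 + 1374) = 2*(-28) + √(-2347 + 1374) = -56 + √(-973) = -56 + I*√973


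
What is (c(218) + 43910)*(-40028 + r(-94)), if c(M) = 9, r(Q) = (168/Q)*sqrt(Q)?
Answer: -1757989732 - 3689196*I*sqrt(94)/47 ≈ -1.758e+9 - 7.6102e+5*I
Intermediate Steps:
r(Q) = 168/sqrt(Q)
(c(218) + 43910)*(-40028 + r(-94)) = (9 + 43910)*(-40028 + 168/sqrt(-94)) = 43919*(-40028 + 168*(-I*sqrt(94)/94)) = 43919*(-40028 - 84*I*sqrt(94)/47) = -1757989732 - 3689196*I*sqrt(94)/47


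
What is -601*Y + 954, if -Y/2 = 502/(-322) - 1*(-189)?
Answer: 36427550/161 ≈ 2.2626e+5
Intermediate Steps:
Y = -60356/161 (Y = -2*(502/(-322) - 1*(-189)) = -2*(502*(-1/322) + 189) = -2*(-251/161 + 189) = -2*30178/161 = -60356/161 ≈ -374.88)
-601*Y + 954 = -601*(-60356/161) + 954 = 36273956/161 + 954 = 36427550/161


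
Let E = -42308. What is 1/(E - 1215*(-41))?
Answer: 1/7507 ≈ 0.00013321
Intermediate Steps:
1/(E - 1215*(-41)) = 1/(-42308 - 1215*(-41)) = 1/(-42308 + 49815) = 1/7507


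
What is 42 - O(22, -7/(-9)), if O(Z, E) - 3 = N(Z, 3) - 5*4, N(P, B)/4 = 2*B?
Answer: 35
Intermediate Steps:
N(P, B) = 8*B (N(P, B) = 4*(2*B) = 8*B)
O(Z, E) = 7 (O(Z, E) = 3 + (8*3 - 5*4) = 3 + (24 - 20) = 3 + 4 = 7)
42 - O(22, -7/(-9)) = 42 - 1*7 = 42 - 7 = 35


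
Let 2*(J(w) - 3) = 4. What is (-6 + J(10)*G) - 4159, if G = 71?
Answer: -3810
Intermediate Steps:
J(w) = 5 (J(w) = 3 + (1/2)*4 = 3 + 2 = 5)
(-6 + J(10)*G) - 4159 = (-6 + 5*71) - 4159 = (-6 + 355) - 4159 = 349 - 4159 = -3810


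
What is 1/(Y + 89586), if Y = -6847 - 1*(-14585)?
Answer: 1/97324 ≈ 1.0275e-5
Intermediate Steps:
Y = 7738 (Y = -6847 + 14585 = 7738)
1/(Y + 89586) = 1/(7738 + 89586) = 1/97324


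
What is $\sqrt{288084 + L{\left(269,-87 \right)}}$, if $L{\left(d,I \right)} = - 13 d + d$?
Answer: $2 \sqrt{71214} \approx 533.72$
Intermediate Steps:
$L{\left(d,I \right)} = - 12 d$
$\sqrt{288084 + L{\left(269,-87 \right)}} = \sqrt{288084 - 3228} = \sqrt{284856} = 2 \sqrt{71214}$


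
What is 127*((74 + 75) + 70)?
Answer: 27813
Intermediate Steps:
127*((74 + 75) + 70) = 127*(149 + 70) = 127*219 = 27813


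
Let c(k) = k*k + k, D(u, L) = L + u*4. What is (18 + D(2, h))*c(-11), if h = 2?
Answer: 3080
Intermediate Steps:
D(u, L) = L + 4*u
c(k) = k + k**2 (c(k) = k**2 + k = k + k**2)
(18 + D(2, h))*c(-11) = (18 + (2 + 4*2))*(-11*(1 - 11)) = (18 + (2 + 8))*(-11*(-10)) = (18 + 10)*110 = 28*110 = 3080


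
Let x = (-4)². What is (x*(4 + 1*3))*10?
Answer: 1120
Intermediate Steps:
x = 16
(x*(4 + 1*3))*10 = (16*(4 + 1*3))*10 = (16*(4 + 3))*10 = (16*7)*10 = 112*10 = 1120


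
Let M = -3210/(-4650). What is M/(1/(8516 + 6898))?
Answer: 1649298/155 ≈ 10641.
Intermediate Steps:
M = 107/155 (M = -3210*(-1/4650) = 107/155 ≈ 0.69032)
M/(1/(8516 + 6898)) = 107/(155*(1/(8516 + 6898))) = 107/(155*(1/15414)) = (107/155)*15414 = 1649298/155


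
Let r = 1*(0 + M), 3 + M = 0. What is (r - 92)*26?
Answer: -2470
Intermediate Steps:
M = -3 (M = -3 + 0 = -3)
r = -3 (r = 1*(0 - 3) = 1*(-3) = -3)
(r - 92)*26 = (-3 - 92)*26 = -95*26 = -2470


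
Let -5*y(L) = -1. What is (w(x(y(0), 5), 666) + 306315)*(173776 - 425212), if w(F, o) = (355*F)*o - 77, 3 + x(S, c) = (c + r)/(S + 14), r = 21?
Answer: -7504861728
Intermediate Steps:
y(L) = 1/5 (y(L) = -1/5*(-1) = 1/5)
x(S, c) = -3 + (21 + c)/(14 + S) (x(S, c) = -3 + (c + 21)/(S + 14) = -3 + (21 + c)/(14 + S))
w(F, o) = -77 + 355*F*o (w(F, o) = 355*F*o - 77 = -77 + 355*F*o)
(w(x(y(0), 5), 666) + 306315)*(173776 - 425212) = ((-77 + 355*((-21 + 5 - 3*1/5)/(14 + 1/5))*666) + 306315)*(173776 - 425212) = ((-77 + 355*((-21 + 5 - 3/5)/(71/5))*666) + 306315)*(-251436) = ((-77 + 355*((5/71)*(-83/5))*666) + 306315)*(-251436) = ((-77 + 355*(-83/71)*666) + 306315)*(-251436) = ((-77 - 276390) + 306315)*(-251436) = (-276467 + 306315)*(-251436) = 29848*(-251436) = -7504861728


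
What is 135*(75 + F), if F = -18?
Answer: 7695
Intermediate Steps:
135*(75 + F) = 135*(75 - 18) = 135*57 = 7695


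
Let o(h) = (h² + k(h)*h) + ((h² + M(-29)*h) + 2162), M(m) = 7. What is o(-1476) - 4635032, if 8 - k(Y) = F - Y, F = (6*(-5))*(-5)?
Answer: 2102118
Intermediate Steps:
F = 150 (F = -30*(-5) = 150)
k(Y) = -142 + Y (k(Y) = 8 - (150 - Y) = 8 + (-150 + Y) = -142 + Y)
o(h) = 2162 + 2*h² + 7*h + h*(-142 + h) (o(h) = (h² + (-142 + h)*h) + ((h² + 7*h) + 2162) = (h² + h*(-142 + h)) + (2162 + h² + 7*h) = 2162 + 2*h² + 7*h + h*(-142 + h))
o(-1476) - 4635032 = (2162 - 135*(-1476) + 3*(-1476)²) - 4635032 = (2162 + 199260 + 3*2178576) - 4635032 = (2162 + 199260 + 6535728) - 4635032 = 6737150 - 4635032 = 2102118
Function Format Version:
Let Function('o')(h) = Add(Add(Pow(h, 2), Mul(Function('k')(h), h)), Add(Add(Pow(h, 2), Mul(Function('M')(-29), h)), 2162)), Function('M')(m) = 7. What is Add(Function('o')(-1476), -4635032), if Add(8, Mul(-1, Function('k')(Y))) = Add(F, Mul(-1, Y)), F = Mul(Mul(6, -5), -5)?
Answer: 2102118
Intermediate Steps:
F = 150 (F = Mul(-30, -5) = 150)
Function('k')(Y) = Add(-142, Y) (Function('k')(Y) = Add(8, Mul(-1, Add(150, Mul(-1, Y)))) = Add(8, Add(-150, Y)) = Add(-142, Y))
Function('o')(h) = Add(2162, Mul(2, Pow(h, 2)), Mul(7, h), Mul(h, Add(-142, h))) (Function('o')(h) = Add(Add(Pow(h, 2), Mul(Add(-142, h), h)), Add(Add(Pow(h, 2), Mul(7, h)), 2162)) = Add(Add(Pow(h, 2), Mul(h, Add(-142, h))), Add(2162, Pow(h, 2), Mul(7, h))) = Add(2162, Mul(2, Pow(h, 2)), Mul(7, h), Mul(h, Add(-142, h))))
Add(Function('o')(-1476), -4635032) = Add(Add(2162, Mul(-135, -1476), Mul(3, Pow(-1476, 2))), -4635032) = Add(Add(2162, 199260, Mul(3, 2178576)), -4635032) = Add(Add(2162, 199260, 6535728), -4635032) = Add(6737150, -4635032) = 2102118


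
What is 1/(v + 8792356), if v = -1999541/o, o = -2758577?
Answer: 2758577/24254393036953 ≈ 1.1374e-7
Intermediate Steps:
v = 1999541/2758577 (v = -1999541/(-2758577) = -1999541*(-1/2758577) = 1999541/2758577 ≈ 0.72484)
1/(v + 8792356) = 1/(1999541/2758577 + 8792356) = 1/(24254393036953/2758577) = 2758577/24254393036953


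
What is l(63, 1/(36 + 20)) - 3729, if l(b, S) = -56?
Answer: -3785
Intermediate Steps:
l(63, 1/(36 + 20)) - 3729 = -56 - 3729 = -3785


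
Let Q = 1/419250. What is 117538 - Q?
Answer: 49277806499/419250 ≈ 1.1754e+5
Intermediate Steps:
Q = 1/419250 ≈ 2.3852e-6
117538 - Q = 117538 - 1*1/419250 = 117538 - 1/419250 = 49277806499/419250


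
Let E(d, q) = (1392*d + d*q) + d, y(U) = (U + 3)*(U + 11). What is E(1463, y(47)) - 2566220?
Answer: 3714439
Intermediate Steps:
y(U) = (3 + U)*(11 + U)
E(d, q) = 1393*d + d*q
E(1463, y(47)) - 2566220 = 1463*(1393 + (33 + 47**2 + 14*47)) - 2566220 = 1463*(1393 + (33 + 2209 + 658)) - 2566220 = 1463*(1393 + 2900) - 2566220 = 1463*4293 - 2566220 = 6280659 - 2566220 = 3714439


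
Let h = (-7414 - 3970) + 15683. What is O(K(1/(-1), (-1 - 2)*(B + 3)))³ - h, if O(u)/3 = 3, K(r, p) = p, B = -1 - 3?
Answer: -3570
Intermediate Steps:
B = -4
O(u) = 9 (O(u) = 3*3 = 9)
h = 4299 (h = -11384 + 15683 = 4299)
O(K(1/(-1), (-1 - 2)*(B + 3)))³ - h = 9³ - 1*4299 = 729 - 4299 = -3570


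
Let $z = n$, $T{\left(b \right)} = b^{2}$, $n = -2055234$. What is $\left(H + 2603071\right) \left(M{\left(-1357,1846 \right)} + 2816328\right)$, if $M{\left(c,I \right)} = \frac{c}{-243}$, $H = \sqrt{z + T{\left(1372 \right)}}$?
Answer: $\frac{1781461255986331}{243} + \frac{3421845305 i \sqrt{6914}}{243} \approx 7.3311 \cdot 10^{12} + 1.1709 \cdot 10^{9} i$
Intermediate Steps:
$z = -2055234$
$H = 5 i \sqrt{6914}$ ($H = \sqrt{-2055234 + 1372^{2}} = \sqrt{-2055234 + 1882384} = \sqrt{-172850} = 5 i \sqrt{6914} \approx 415.75 i$)
$M{\left(c,I \right)} = - \frac{c}{243}$ ($M{\left(c,I \right)} = c \left(- \frac{1}{243}\right) = - \frac{c}{243}$)
$\left(H + 2603071\right) \left(M{\left(-1357,1846 \right)} + 2816328\right) = \left(5 i \sqrt{6914} + 2603071\right) \left(\left(- \frac{1}{243}\right) \left(-1357\right) + 2816328\right) = \left(2603071 + 5 i \sqrt{6914}\right) \left(\frac{1357}{243} + 2816328\right) = \left(2603071 + 5 i \sqrt{6914}\right) \frac{684369061}{243} = \frac{1781461255986331}{243} + \frac{3421845305 i \sqrt{6914}}{243}$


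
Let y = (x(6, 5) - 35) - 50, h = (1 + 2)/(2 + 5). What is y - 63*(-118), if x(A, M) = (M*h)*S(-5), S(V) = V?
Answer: 51368/7 ≈ 7338.3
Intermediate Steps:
h = 3/7 ≈ 0.42857
x(A, M) = -15*M/7 (x(A, M) = (M*(3/7))*(-5) = (3*M/7)*(-5) = -15*M/7)
y = -670/7 (y = (-15/7*5 - 35) - 50 = (-75/7 - 35) - 50 = -320/7 - 50 = -670/7 ≈ -95.714)
y - 63*(-118) = -670/7 - 63*(-118) = -670/7 + 7434 = 51368/7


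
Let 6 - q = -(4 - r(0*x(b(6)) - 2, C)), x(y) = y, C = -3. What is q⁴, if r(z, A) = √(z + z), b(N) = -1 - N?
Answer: 7616 - 7680*I ≈ 7616.0 - 7680.0*I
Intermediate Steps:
r(z, A) = √2*√z (r(z, A) = √(2*z) = √2*√z)
q = 10 - 2*I (q = 6 - (-1)*(4 - √2*√(0*(-1 - 1*6) - 2)) = 6 - (-1)*(4 - √2*√(0*(-1 - 6) - 2)) = 6 - (-1)*(4 - √2*√(0*(-7) - 2)) = 6 - (-1)*(4 - √2*√(0 - 2)) = 6 - (-1)*(4 - √2*√(-2)) = 6 - (-1)*(4 - √2*I*√2) = 6 - (-1)*(4 - 2*I) = 6 - (-4 + 2*I) = 6 + (4 - 2*I) = 10 - 2*I ≈ 10.0 - 2.0*I)
q⁴ = (10 - 2*I)⁴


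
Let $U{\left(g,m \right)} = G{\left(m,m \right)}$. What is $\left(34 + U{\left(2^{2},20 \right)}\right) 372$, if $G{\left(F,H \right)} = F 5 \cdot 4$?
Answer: $161448$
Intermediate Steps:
$G{\left(F,H \right)} = 20 F$ ($G{\left(F,H \right)} = 5 F 4 = 20 F$)
$U{\left(g,m \right)} = 20 m$
$\left(34 + U{\left(2^{2},20 \right)}\right) 372 = \left(34 + 20 \cdot 20\right) 372 = \left(34 + 400\right) 372 = 434 \cdot 372 = 161448$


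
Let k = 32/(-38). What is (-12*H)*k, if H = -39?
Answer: -7488/19 ≈ -394.11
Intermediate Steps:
k = -16/19 (k = 32*(-1/38) = -16/19 ≈ -0.84210)
(-12*H)*k = -12*(-39)*(-16/19) = 468*(-16/19) = -7488/19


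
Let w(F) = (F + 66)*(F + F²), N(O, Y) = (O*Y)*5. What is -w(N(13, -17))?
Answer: 1267496880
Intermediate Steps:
N(O, Y) = 5*O*Y
w(F) = (66 + F)*(F + F²)
-w(N(13, -17)) = -5*13*(-17)*(66 + (5*13*(-17))² + 67*(5*13*(-17))) = -(-1105)*(66 + (-1105)² + 67*(-1105)) = -(-1105)*(66 + 1221025 - 74035) = -(-1105)*1147056 = -1*(-1267496880) = 1267496880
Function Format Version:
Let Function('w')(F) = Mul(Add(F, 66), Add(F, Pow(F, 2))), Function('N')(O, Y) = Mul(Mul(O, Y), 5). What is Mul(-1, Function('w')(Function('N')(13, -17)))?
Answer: 1267496880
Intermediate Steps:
Function('N')(O, Y) = Mul(5, O, Y)
Function('w')(F) = Mul(Add(66, F), Add(F, Pow(F, 2)))
Mul(-1, Function('w')(Function('N')(13, -17))) = Mul(-1, Mul(Mul(5, 13, -17), Add(66, Pow(Mul(5, 13, -17), 2), Mul(67, Mul(5, 13, -17))))) = Mul(-1, Mul(-1105, Add(66, Pow(-1105, 2), Mul(67, -1105)))) = Mul(-1, Mul(-1105, Add(66, 1221025, -74035))) = Mul(-1, Mul(-1105, 1147056)) = Mul(-1, -1267496880) = 1267496880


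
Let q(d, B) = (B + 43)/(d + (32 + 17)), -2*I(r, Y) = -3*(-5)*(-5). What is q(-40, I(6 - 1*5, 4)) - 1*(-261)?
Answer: 4859/18 ≈ 269.94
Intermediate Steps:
I(r, Y) = 75/2 (I(r, Y) = -(-3*(-5))*(-5)/2 = -15*(-5)/2 = -1/2*(-75) = 75/2)
q(d, B) = (43 + B)/(49 + d) (q(d, B) = (43 + B)/(d + 49) = (43 + B)/(49 + d))
q(-40, I(6 - 1*5, 4)) - 1*(-261) = (43 + 75/2)/(49 - 40) - 1*(-261) = (161/2)/9 + 261 = (1/9)*(161/2) + 261 = 161/18 + 261 = 4859/18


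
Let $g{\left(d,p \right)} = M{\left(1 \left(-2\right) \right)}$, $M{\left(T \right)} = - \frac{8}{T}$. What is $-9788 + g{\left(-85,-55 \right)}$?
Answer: $-9784$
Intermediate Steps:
$g{\left(d,p \right)} = 4$ ($g{\left(d,p \right)} = - \frac{8}{1 \left(-2\right)} = - \frac{8}{-2} = \left(-8\right) \left(- \frac{1}{2}\right) = 4$)
$-9788 + g{\left(-85,-55 \right)} = -9788 + 4 = -9784$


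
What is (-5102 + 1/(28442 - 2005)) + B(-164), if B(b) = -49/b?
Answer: -22119282559/4335668 ≈ -5101.7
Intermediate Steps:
(-5102 + 1/(28442 - 2005)) + B(-164) = (-5102 + 1/(28442 - 2005)) - 49/(-164) = (-5102 + 1/26437) - 49*(-1/164) = (-5102 + 1/26437) + 49/164 = -134881573/26437 + 49/164 = -22119282559/4335668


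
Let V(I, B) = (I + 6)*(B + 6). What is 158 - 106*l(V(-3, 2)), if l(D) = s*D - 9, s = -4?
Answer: 11288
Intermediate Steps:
V(I, B) = (6 + B)*(6 + I) (V(I, B) = (6 + I)*(6 + B) = (6 + B)*(6 + I))
l(D) = -9 - 4*D (l(D) = -4*D - 9 = -9 - 4*D)
158 - 106*l(V(-3, 2)) = 158 - 106*(-9 - 4*(36 + 6*2 + 6*(-3) + 2*(-3))) = 158 - 106*(-9 - 4*(36 + 12 - 18 - 6)) = 158 - 106*(-9 - 4*24) = 158 - 106*(-9 - 96) = 158 - 106*(-105) = 158 + 11130 = 11288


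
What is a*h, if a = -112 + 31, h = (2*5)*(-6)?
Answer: 4860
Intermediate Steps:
h = -60 (h = 10*(-6) = -60)
a = -81
a*h = -81*(-60) = 4860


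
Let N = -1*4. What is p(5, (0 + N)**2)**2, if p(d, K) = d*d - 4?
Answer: 441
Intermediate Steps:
N = -4
p(d, K) = -4 + d**2 (p(d, K) = d**2 - 4 = -4 + d**2)
p(5, (0 + N)**2)**2 = (-4 + 5**2)**2 = (-4 + 25)**2 = 21**2 = 441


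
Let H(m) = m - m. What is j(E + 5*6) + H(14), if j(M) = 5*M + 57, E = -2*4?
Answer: 167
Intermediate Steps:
H(m) = 0
E = -8
j(M) = 57 + 5*M
j(E + 5*6) + H(14) = (57 + 5*(-8 + 5*6)) + 0 = (57 + 5*(-8 + 30)) + 0 = (57 + 5*22) + 0 = (57 + 110) + 0 = 167 + 0 = 167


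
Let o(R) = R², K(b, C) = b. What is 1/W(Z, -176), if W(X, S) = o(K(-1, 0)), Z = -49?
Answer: 1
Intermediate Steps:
W(X, S) = 1 (W(X, S) = (-1)² = 1)
1/W(Z, -176) = 1/1 = 1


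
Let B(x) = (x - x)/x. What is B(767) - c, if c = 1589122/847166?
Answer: -794561/423583 ≈ -1.8758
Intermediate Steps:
B(x) = 0 (B(x) = 0/x = 0)
c = 794561/423583 (c = 1589122*(1/847166) = 794561/423583 ≈ 1.8758)
B(767) - c = 0 - 1*794561/423583 = 0 - 794561/423583 = -794561/423583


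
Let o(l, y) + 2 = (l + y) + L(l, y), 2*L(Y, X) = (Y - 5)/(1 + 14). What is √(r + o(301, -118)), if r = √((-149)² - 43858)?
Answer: √(42945 + 225*I*√21657)/15 ≈ 14.695 + 5.0073*I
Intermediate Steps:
L(Y, X) = -⅙ + Y/30 (L(Y, X) = ((Y - 5)/(1 + 14))/2 = ((-5 + Y)/15)/2 = ((-5 + Y)*(1/15))/2 = (-⅓ + Y/15)/2 = -⅙ + Y/30)
o(l, y) = -13/6 + y + 31*l/30 (o(l, y) = -2 + ((l + y) + (-⅙ + l/30)) = -2 + (-⅙ + y + 31*l/30) = -13/6 + y + 31*l/30)
r = I*√21657 (r = √(22201 - 43858) = √(-21657) = I*√21657 ≈ 147.16*I)
√(r + o(301, -118)) = √(I*√21657 + (-13/6 - 118 + (31/30)*301)) = √(I*√21657 + (-13/6 - 118 + 9331/30)) = √(I*√21657 + 2863/15) = √(2863/15 + I*√21657)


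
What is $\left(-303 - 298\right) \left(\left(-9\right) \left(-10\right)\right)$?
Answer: $-54090$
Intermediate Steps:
$\left(-303 - 298\right) \left(\left(-9\right) \left(-10\right)\right) = \left(-601\right) 90 = -54090$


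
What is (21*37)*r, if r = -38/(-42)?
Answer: 703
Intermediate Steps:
r = 19/21 (r = -38*(-1/42) = 19/21 ≈ 0.90476)
(21*37)*r = (21*37)*(19/21) = 777*(19/21) = 703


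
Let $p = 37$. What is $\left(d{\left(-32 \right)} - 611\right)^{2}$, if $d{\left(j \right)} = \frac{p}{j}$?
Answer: $\frac{383728921}{1024} \approx 3.7474 \cdot 10^{5}$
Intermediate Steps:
$d{\left(j \right)} = \frac{37}{j}$
$\left(d{\left(-32 \right)} - 611\right)^{2} = \left(\frac{37}{-32} - 611\right)^{2} = \left(37 \left(- \frac{1}{32}\right) - 611\right)^{2} = \left(- \frac{37}{32} - 611\right)^{2} = \left(- \frac{19589}{32}\right)^{2} = \frac{383728921}{1024}$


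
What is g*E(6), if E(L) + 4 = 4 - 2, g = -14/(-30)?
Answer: -14/15 ≈ -0.93333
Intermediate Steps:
g = 7/15 (g = -14*(-1/30) = 7/15 ≈ 0.46667)
E(L) = -2 (E(L) = -4 + (4 - 2) = -4 + 2 = -2)
g*E(6) = (7/15)*(-2) = -14/15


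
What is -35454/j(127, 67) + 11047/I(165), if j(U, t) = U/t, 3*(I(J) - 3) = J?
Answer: -136371275/7366 ≈ -18514.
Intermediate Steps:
I(J) = 3 + J/3
-35454/j(127, 67) + 11047/I(165) = -35454/(127/67) + 11047/(3 + (⅓)*165) = -35454/(127*(1/67)) + 11047/(3 + 55) = -35454/127/67 + 11047/58 = -35454*67/127 + 11047*(1/58) = -2375418/127 + 11047/58 = -136371275/7366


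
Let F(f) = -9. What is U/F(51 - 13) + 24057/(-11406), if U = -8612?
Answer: 32670653/34218 ≈ 954.78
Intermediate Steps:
U/F(51 - 13) + 24057/(-11406) = -8612/(-9) + 24057/(-11406) = -8612*(-1/9) + 24057*(-1/11406) = 8612/9 - 8019/3802 = 32670653/34218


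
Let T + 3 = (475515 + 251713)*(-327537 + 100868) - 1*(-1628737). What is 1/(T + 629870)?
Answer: -1/164837784928 ≈ -6.0666e-12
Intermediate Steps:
T = -164838414798 (T = -3 + ((475515 + 251713)*(-327537 + 100868) - 1*(-1628737)) = -3 + (727228*(-226669) + 1628737) = -3 + (-164840043532 + 1628737) = -3 - 164838414795 = -164838414798)
1/(T + 629870) = 1/(-164838414798 + 629870) = 1/(-164837784928) = -1/164837784928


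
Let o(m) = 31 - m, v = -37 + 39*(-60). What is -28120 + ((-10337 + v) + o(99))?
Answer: -40902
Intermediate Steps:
v = -2377 (v = -37 - 2340 = -2377)
-28120 + ((-10337 + v) + o(99)) = -28120 + ((-10337 - 2377) + (31 - 1*99)) = -28120 + (-12714 + (31 - 99)) = -28120 + (-12714 - 68) = -28120 - 12782 = -40902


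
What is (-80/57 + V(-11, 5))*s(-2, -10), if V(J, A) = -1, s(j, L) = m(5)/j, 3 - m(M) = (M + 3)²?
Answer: -8357/114 ≈ -73.307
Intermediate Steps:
m(M) = 3 - (3 + M)² (m(M) = 3 - (M + 3)² = 3 - (3 + M)²)
s(j, L) = -61/j (s(j, L) = (3 - (3 + 5)²)/j = (3 - 1*8²)/j = (3 - 1*64)/j = (3 - 64)/j = -61/j)
(-80/57 + V(-11, 5))*s(-2, -10) = (-80/57 - 1)*(-61/(-2)) = (-80*1/57 - 1)*(-61*(-½)) = (-80/57 - 1)*(61/2) = -137/57*61/2 = -8357/114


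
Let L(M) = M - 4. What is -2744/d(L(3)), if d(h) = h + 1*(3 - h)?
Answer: -2744/3 ≈ -914.67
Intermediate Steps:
L(M) = -4 + M
d(h) = 3 (d(h) = h + (3 - h) = 3)
-2744/d(L(3)) = -2744/3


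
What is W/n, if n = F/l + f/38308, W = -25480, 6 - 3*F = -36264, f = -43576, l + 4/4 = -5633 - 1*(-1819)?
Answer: 3580552990/605179 ≈ 5916.5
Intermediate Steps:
l = -3815 (l = -1 + (-5633 - 1*(-1819)) = -1 + (-5633 + 1819) = -1 - 3814 = -3815)
F = 12090 (F = 2 - ⅓*(-36264) = 2 + 12088 = 12090)
n = -31469308/7307251 (n = 12090/(-3815) - 43576/38308 = 12090*(-1/3815) - 43576*1/38308 = -2418/763 - 10894/9577 = -31469308/7307251 ≈ -4.3066)
W/n = -25480/(-31469308/7307251) = -25480*(-7307251/31469308) = 3580552990/605179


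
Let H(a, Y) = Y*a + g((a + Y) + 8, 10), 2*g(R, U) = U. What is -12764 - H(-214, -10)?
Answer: -14909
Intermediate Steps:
g(R, U) = U/2
H(a, Y) = 5 + Y*a (H(a, Y) = Y*a + (½)*10 = Y*a + 5 = 5 + Y*a)
-12764 - H(-214, -10) = -12764 - (5 - 10*(-214)) = -12764 - (5 + 2140) = -12764 - 1*2145 = -12764 - 2145 = -14909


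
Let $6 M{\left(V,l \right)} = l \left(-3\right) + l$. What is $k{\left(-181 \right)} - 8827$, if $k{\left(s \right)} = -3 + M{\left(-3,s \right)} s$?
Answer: $- \frac{59251}{3} \approx -19750.0$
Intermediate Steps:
$M{\left(V,l \right)} = - \frac{l}{3}$ ($M{\left(V,l \right)} = \frac{l \left(-3\right) + l}{6} = \frac{- 3 l + l}{6} = \frac{\left(-2\right) l}{6} = - \frac{l}{3}$)
$k{\left(s \right)} = -3 - \frac{s^{2}}{3}$ ($k{\left(s \right)} = -3 + - \frac{s}{3} s = -3 - \frac{s^{2}}{3}$)
$k{\left(-181 \right)} - 8827 = \left(-3 - \frac{\left(-181\right)^{2}}{3}\right) - 8827 = \left(-3 - \frac{32761}{3}\right) - 8827 = - \frac{32770}{3} - 8827 = - \frac{59251}{3}$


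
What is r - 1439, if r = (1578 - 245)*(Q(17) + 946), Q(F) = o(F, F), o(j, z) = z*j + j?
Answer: 1667477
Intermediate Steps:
o(j, z) = j + j*z (o(j, z) = j*z + j = j + j*z)
Q(F) = F*(1 + F)
r = 1668916 (r = (1578 - 245)*(17*(1 + 17) + 946) = 1333*(17*18 + 946) = 1333*(306 + 946) = 1333*1252 = 1668916)
r - 1439 = 1668916 - 1439 = 1667477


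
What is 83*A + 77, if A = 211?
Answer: 17590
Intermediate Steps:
83*A + 77 = 83*211 + 77 = 17513 + 77 = 17590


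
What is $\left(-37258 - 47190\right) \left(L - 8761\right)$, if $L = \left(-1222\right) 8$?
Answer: $1565412576$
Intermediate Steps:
$L = -9776$
$\left(-37258 - 47190\right) \left(L - 8761\right) = \left(-37258 - 47190\right) \left(-9776 - 8761\right) = \left(-84448\right) \left(-18537\right) = 1565412576$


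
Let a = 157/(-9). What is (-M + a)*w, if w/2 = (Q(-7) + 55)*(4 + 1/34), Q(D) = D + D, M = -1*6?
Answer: -578551/153 ≈ -3781.4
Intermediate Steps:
a = -157/9 (a = 157*(-⅑) = -157/9 ≈ -17.444)
M = -6
Q(D) = 2*D
w = 5617/17 (w = 2*((2*(-7) + 55)*(4 + 1/34)) = 2*((-14 + 55)*(4 + 1/34)) = 2*(41*(137/34)) = 2*(5617/34) = 5617/17 ≈ 330.41)
(-M + a)*w = (-1*(-6) - 157/9)*(5617/17) = (6 - 157/9)*(5617/17) = -103/9*5617/17 = -578551/153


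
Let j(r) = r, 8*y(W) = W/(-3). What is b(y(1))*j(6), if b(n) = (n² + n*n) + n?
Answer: -11/48 ≈ -0.22917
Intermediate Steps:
y(W) = -W/24 (y(W) = (W/(-3))/8 = (W*(-⅓))/8 = (-W/3)/8 = -W/24)
b(n) = n + 2*n² (b(n) = (n² + n²) + n = 2*n² + n = n + 2*n²)
b(y(1))*j(6) = ((-1/24*1)*(1 + 2*(-1/24*1)))*6 = -(1 + 2*(-1/24))/24*6 = -(1 - 1/12)/24*6 = -1/24*11/12*6 = -11/288*6 = -11/48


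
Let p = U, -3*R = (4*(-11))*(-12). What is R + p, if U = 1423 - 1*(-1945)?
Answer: 3192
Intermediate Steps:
R = -176 (R = -4*(-11)*(-12)/3 = -(-44)*(-12)/3 = -1/3*528 = -176)
U = 3368 (U = 1423 + 1945 = 3368)
p = 3368
R + p = -176 + 3368 = 3192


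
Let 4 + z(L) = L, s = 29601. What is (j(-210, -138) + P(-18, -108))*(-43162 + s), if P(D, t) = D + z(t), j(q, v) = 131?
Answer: -13561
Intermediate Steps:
z(L) = -4 + L
P(D, t) = -4 + D + t (P(D, t) = D + (-4 + t) = -4 + D + t)
(j(-210, -138) + P(-18, -108))*(-43162 + s) = (131 + (-4 - 18 - 108))*(-43162 + 29601) = (131 - 130)*(-13561) = 1*(-13561) = -13561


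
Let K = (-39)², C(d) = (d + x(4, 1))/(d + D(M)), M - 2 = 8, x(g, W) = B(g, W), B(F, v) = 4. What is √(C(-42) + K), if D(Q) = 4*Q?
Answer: 2*√385 ≈ 39.243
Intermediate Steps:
x(g, W) = 4
M = 10 (M = 2 + 8 = 10)
C(d) = (4 + d)/(40 + d) (C(d) = (d + 4)/(d + 4*10) = (4 + d)/(d + 40) = (4 + d)/(40 + d))
K = 1521
√(C(-42) + K) = √((4 - 42)/(40 - 42) + 1521) = √(-38/(-2) + 1521) = √(-½*(-38) + 1521) = √(19 + 1521) = √1540 = 2*√385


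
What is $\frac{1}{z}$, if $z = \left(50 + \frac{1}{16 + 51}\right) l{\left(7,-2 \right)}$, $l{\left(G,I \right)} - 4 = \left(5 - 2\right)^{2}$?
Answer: $\frac{67}{43563} \approx 0.001538$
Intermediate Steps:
$l{\left(G,I \right)} = 13$ ($l{\left(G,I \right)} = 4 + \left(5 - 2\right)^{2} = 4 + 3^{2} = 4 + 9 = 13$)
$z = \frac{43563}{67}$ ($z = \left(50 + \frac{1}{16 + 51}\right) 13 = \left(50 + \frac{1}{67}\right) 13 = \frac{3351}{67} \cdot 13 = \frac{43563}{67} \approx 650.19$)
$\frac{1}{z} = \frac{1}{\frac{43563}{67}} = \frac{67}{43563}$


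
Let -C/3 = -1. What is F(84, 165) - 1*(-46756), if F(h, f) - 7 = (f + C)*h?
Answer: 60875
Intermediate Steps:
C = 3 (C = -3*(-1) = 3)
F(h, f) = 7 + h*(3 + f) (F(h, f) = 7 + (f + 3)*h = 7 + (3 + f)*h = 7 + h*(3 + f))
F(84, 165) - 1*(-46756) = (7 + 3*84 + 165*84) - 1*(-46756) = (7 + 252 + 13860) + 46756 = 14119 + 46756 = 60875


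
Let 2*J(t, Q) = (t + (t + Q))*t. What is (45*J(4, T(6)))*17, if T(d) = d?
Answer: 21420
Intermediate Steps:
J(t, Q) = t*(Q + 2*t)/2 (J(t, Q) = ((t + (t + Q))*t)/2 = ((t + (Q + t))*t)/2 = ((Q + 2*t)*t)/2 = (t*(Q + 2*t))/2 = t*(Q + 2*t)/2)
(45*J(4, T(6)))*17 = (45*((½)*4*(6 + 2*4)))*17 = (45*((½)*4*(6 + 8)))*17 = (45*((½)*4*14))*17 = (45*28)*17 = 1260*17 = 21420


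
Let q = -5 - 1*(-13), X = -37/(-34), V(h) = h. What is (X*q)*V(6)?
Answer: 888/17 ≈ 52.235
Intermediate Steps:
X = 37/34 (X = -37*(-1/34) = 37/34 ≈ 1.0882)
q = 8 (q = -5 + 13 = 8)
(X*q)*V(6) = ((37/34)*8)*6 = (148/17)*6 = 888/17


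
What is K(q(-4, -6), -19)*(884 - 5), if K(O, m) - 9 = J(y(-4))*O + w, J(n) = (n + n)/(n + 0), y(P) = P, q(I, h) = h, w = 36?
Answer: 29007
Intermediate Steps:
J(n) = 2 (J(n) = (2*n)/n = 2)
K(O, m) = 45 + 2*O (K(O, m) = 9 + (2*O + 36) = 9 + (36 + 2*O) = 45 + 2*O)
K(q(-4, -6), -19)*(884 - 5) = (45 + 2*(-6))*(884 - 5) = (45 - 12)*879 = 33*879 = 29007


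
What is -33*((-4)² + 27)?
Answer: -1419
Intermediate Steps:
-33*((-4)² + 27) = -33*(16 + 27) = -33*43 = -1419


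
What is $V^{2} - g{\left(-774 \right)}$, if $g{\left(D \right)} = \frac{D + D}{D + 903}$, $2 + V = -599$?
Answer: $361213$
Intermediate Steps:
$V = -601$ ($V = -2 - 599 = -601$)
$g{\left(D \right)} = \frac{2 D}{903 + D}$
$V^{2} - g{\left(-774 \right)} = \left(-601\right)^{2} - 2 \left(-774\right) \frac{1}{903 - 774} = 361201 - 2 \left(-774\right) \frac{1}{129} = 361201 - -12 = 361201 + 12 = 361213$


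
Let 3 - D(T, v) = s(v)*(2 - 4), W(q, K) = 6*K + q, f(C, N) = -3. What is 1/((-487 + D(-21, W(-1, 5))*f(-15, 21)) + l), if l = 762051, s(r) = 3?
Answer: 1/761537 ≈ 1.3131e-6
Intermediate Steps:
W(q, K) = q + 6*K
D(T, v) = 9 (D(T, v) = 3 - 3*(2 - 4) = 3 - 3*(-2) = 3 - 1*(-6) = 3 + 6 = 9)
1/((-487 + D(-21, W(-1, 5))*f(-15, 21)) + l) = 1/((-487 + 9*(-3)) + 762051) = 1/((-487 - 27) + 762051) = 1/(-514 + 762051) = 1/761537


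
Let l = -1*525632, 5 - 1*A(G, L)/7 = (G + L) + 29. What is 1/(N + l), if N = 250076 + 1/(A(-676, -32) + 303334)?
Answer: -308122/84904865831 ≈ -3.6290e-6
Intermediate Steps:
A(G, L) = -168 - 7*G - 7*L (A(G, L) = 35 - 7*((G + L) + 29) = 35 - 7*(29 + G + L) = 35 + (-203 - 7*G - 7*L) = -168 - 7*G - 7*L)
l = -525632
N = 77053917273/308122 (N = 250076 + 1/((-168 - 7*(-676) - 7*(-32)) + 303334) = 250076 + 1/((-168 + 4732 + 224) + 303334) = 250076 + 1/(4788 + 303334) = 250076 + 1/308122 = 77053917273/308122 ≈ 2.5008e+5)
1/(N + l) = 1/(77053917273/308122 - 525632) = 1/(-84904865831/308122) = -308122/84904865831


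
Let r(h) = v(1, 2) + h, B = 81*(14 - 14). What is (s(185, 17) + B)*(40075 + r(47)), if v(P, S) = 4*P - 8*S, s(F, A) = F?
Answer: 7420350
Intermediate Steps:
v(P, S) = -8*S + 4*P
B = 0 (B = 81*0 = 0)
r(h) = -12 + h (r(h) = (-8*2 + 4*1) + h = (-16 + 4) + h = -12 + h)
(s(185, 17) + B)*(40075 + r(47)) = (185 + 0)*(40075 + (-12 + 47)) = 185*(40075 + 35) = 185*40110 = 7420350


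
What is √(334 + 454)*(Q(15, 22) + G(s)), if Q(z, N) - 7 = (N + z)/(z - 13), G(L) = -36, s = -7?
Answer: -21*√197 ≈ -294.75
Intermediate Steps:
Q(z, N) = 7 + (N + z)/(-13 + z) (Q(z, N) = 7 + (N + z)/(z - 13) = 7 + (N + z)/(-13 + z))
√(334 + 454)*(Q(15, 22) + G(s)) = √(334 + 454)*((-91 + 22 + 8*15)/(-13 + 15) - 36) = √788*((-91 + 22 + 120)/2 - 36) = (2*√197)*((½)*51 - 36) = (2*√197)*(51/2 - 36) = (2*√197)*(-21/2) = -21*√197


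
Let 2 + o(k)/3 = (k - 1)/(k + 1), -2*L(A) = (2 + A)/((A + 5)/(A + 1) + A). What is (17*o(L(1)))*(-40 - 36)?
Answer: 81396/5 ≈ 16279.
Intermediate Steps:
L(A) = -(2 + A)/(2*(A + (5 + A)/(1 + A))) (L(A) = -(2 + A)/(2*((A + 5)/(A + 1) + A)) = -(2 + A)/(2*((5 + A)/(1 + A) + A)) = -(2 + A)/(2*(A + (5 + A)/(1 + A))))
o(k) = -6 + 3*(-1 + k)/(1 + k) (o(k) = -6 + 3*((k - 1)/(k + 1)) = -6 + 3*((-1 + k)/(1 + k)) = -6 + 3*(-1 + k)/(1 + k))
(17*o(L(1)))*(-40 - 36) = (17*(3*(-3 - (-2 - 1*1**2 - 3*1)/(2*(5 + 1**2 + 2*1)))/(1 + (-2 - 1*1**2 - 3*1)/(2*(5 + 1**2 + 2*1)))))*(-40 - 36) = (17*(3*(-3 - (-2 - 1*1 - 3)/(2*(5 + 1 + 2)))/(1 + (-2 - 1*1 - 3)/(2*(5 + 1 + 2)))))*(-76) = (17*(3*(-3 - (-2 - 1 - 3)/(2*8))/(1 + (1/2)*(-2 - 1 - 3)/8)))*(-76) = (17*(3*(-3 - (-6)/(2*8))/(1 + (1/2)*(1/8)*(-6))))*(-76) = (17*(3*(-3 - 1*(-3/8))/(1 - 3/8)))*(-76) = (17*(3*(-3 + 3/8)/(5/8)))*(-76) = (17*(3*(8/5)*(-21/8)))*(-76) = (17*(-63/5))*(-76) = -1071/5*(-76) = 81396/5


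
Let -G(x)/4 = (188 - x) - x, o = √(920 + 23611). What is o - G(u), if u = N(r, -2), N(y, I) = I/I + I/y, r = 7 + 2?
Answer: 6712/9 + √24531 ≈ 902.40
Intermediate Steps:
o = √24531 ≈ 156.62
r = 9
N(y, I) = 1 + I/y
u = 7/9 (u = (-2 + 9)/9 = (⅑)*7 = 7/9 ≈ 0.77778)
G(x) = -752 + 8*x (G(x) = -4*((188 - x) - x) = -4*(188 - 2*x) = -752 + 8*x)
o - G(u) = √24531 - (-752 + 8*(7/9)) = √24531 - (-752 + 56/9) = √24531 - 1*(-6712/9) = √24531 + 6712/9 = 6712/9 + √24531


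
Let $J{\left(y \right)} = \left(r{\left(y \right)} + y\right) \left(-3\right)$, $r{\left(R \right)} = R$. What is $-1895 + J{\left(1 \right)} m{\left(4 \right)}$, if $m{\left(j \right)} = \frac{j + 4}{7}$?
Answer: $- \frac{13313}{7} \approx -1901.9$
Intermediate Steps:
$J{\left(y \right)} = - 6 y$ ($J{\left(y \right)} = \left(y + y\right) \left(-3\right) = 2 y \left(-3\right) = - 6 y$)
$m{\left(j \right)} = \frac{4}{7} + \frac{j}{7}$ ($m{\left(j \right)} = \left(4 + j\right) \frac{1}{7} = \frac{4}{7} + \frac{j}{7}$)
$-1895 + J{\left(1 \right)} m{\left(4 \right)} = -1895 + \left(-6\right) 1 \left(\frac{4}{7} + \frac{1}{7} \cdot 4\right) = -1895 - 6 \left(\frac{4}{7} + \frac{4}{7}\right) = -1895 - \frac{48}{7} = - \frac{13313}{7}$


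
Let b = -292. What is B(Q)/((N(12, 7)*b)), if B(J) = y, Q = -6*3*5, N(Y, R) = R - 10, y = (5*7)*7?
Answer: 245/876 ≈ 0.27968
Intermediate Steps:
y = 245 (y = 35*7 = 245)
N(Y, R) = -10 + R
Q = -90 (Q = -18*5 = -90)
B(J) = 245
B(Q)/((N(12, 7)*b)) = 245/(((-10 + 7)*(-292))) = 245/((-3*(-292))) = 245/876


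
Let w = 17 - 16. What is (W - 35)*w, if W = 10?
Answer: -25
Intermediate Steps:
w = 1
(W - 35)*w = (10 - 35)*1 = -25*1 = -25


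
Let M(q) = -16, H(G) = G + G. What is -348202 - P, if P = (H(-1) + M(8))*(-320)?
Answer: -353962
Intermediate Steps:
H(G) = 2*G
P = 5760 (P = (2*(-1) - 16)*(-320) = (-2 - 16)*(-320) = -18*(-320) = 5760)
-348202 - P = -348202 - 1*5760 = -348202 - 5760 = -353962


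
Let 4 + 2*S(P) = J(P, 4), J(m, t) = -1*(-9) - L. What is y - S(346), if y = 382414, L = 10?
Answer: 764833/2 ≈ 3.8242e+5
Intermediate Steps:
J(m, t) = -1 (J(m, t) = -1*(-9) - 1*10 = 9 - 10 = -1)
S(P) = -5/2 (S(P) = -2 + (½)*(-1) = -2 - ½ = -5/2)
y - S(346) = 382414 - 1*(-5/2) = 382414 + 5/2 = 764833/2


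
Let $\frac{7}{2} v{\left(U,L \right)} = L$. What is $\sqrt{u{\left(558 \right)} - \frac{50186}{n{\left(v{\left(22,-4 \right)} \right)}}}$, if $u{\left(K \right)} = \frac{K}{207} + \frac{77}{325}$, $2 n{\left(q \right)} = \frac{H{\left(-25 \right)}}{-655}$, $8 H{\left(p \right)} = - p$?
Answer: $\frac{\sqrt{47020398135659}}{1495} \approx 4586.7$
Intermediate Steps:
$v{\left(U,L \right)} = \frac{2 L}{7}$
$H{\left(p \right)} = - \frac{p}{8}$ ($H{\left(p \right)} = \frac{\left(-1\right) p}{8} = - \frac{p}{8}$)
$n{\left(q \right)} = - \frac{5}{2096}$ ($n{\left(q \right)} = \frac{\left(- \frac{1}{8}\right) \left(-25\right) \frac{1}{-655}}{2} = \frac{\frac{25}{8} \left(- \frac{1}{655}\right)}{2} = \frac{1}{2} \left(- \frac{5}{1048}\right) = - \frac{5}{2096}$)
$u{\left(K \right)} = \frac{77}{325} + \frac{K}{207}$ ($u{\left(K \right)} = K \frac{1}{207} + 77 \cdot \frac{1}{325} = \frac{K}{207} + \frac{77}{325} = \frac{77}{325} + \frac{K}{207}$)
$\sqrt{u{\left(558 \right)} - \frac{50186}{n{\left(v{\left(22,-4 \right)} \right)}}} = \sqrt{\left(\frac{77}{325} + \frac{1}{207} \cdot 558\right) - \frac{50186}{- \frac{5}{2096}}} = \sqrt{\left(\frac{77}{325} + \frac{62}{23}\right) - - \frac{105189856}{5}} = \sqrt{\frac{21921}{7475} + \frac{105189856}{5}} = \sqrt{\frac{157258856641}{7475}} = \frac{\sqrt{47020398135659}}{1495}$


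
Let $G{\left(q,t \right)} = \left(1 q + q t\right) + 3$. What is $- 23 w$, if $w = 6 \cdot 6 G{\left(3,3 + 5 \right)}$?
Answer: $-24840$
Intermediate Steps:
$G{\left(q,t \right)} = 3 + q + q t$ ($G{\left(q,t \right)} = \left(q + q t\right) + 3 = 3 + q + q t$)
$w = 1080$ ($w = 6 \cdot 6 \left(3 + 3 + 3 \left(3 + 5\right)\right) = 36 \left(3 + 3 + 3 \cdot 8\right) = 36 \left(3 + 3 + 24\right) = 36 \cdot 30 = 1080$)
$- 23 w = \left(-23\right) 1080 = -24840$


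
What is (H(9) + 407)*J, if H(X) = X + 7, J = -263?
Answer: -111249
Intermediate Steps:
H(X) = 7 + X
(H(9) + 407)*J = ((7 + 9) + 407)*(-263) = (16 + 407)*(-263) = 423*(-263) = -111249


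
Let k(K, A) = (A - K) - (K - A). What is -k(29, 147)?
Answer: -236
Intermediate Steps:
k(K, A) = -2*K + 2*A (k(K, A) = (A - K) + (A - K) = -2*K + 2*A)
-k(29, 147) = -(-2*29 + 2*147) = -(-58 + 294) = -1*236 = -236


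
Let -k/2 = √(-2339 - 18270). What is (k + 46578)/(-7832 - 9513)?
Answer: -46578/17345 + 2*I*√20609/17345 ≈ -2.6854 + 0.016553*I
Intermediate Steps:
k = -2*I*√20609 (k = -2*√(-2339 - 18270) = -2*I*√20609 ≈ -287.12*I)
(k + 46578)/(-7832 - 9513) = (-2*I*√20609 + 46578)/(-7832 - 9513) = (46578 - 2*I*√20609)/(-17345) = (46578 - 2*I*√20609)*(-1/17345) = -46578/17345 + 2*I*√20609/17345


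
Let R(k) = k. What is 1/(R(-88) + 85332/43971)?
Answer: -14657/1261372 ≈ -0.011620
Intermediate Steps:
1/(R(-88) + 85332/43971) = 1/(-88 + 85332/43971) = 1/(-88 + 85332*(1/43971)) = 1/(-88 + 28444/14657) = 1/(-1261372/14657) = -14657/1261372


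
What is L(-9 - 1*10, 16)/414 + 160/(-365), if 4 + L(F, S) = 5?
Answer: -13175/30222 ≈ -0.43594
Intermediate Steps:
L(F, S) = 1 (L(F, S) = -4 + 5 = 1)
L(-9 - 1*10, 16)/414 + 160/(-365) = 1/414 + 160/(-365) = 1*(1/414) + 160*(-1/365) = 1/414 - 32/73 = -13175/30222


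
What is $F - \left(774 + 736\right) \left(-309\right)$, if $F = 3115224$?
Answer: $3581814$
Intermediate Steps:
$F - \left(774 + 736\right) \left(-309\right) = 3115224 - \left(774 + 736\right) \left(-309\right) = 3115224 - 1510 \left(-309\right) = 3115224 - -466590 = 3115224 + 466590 = 3581814$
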